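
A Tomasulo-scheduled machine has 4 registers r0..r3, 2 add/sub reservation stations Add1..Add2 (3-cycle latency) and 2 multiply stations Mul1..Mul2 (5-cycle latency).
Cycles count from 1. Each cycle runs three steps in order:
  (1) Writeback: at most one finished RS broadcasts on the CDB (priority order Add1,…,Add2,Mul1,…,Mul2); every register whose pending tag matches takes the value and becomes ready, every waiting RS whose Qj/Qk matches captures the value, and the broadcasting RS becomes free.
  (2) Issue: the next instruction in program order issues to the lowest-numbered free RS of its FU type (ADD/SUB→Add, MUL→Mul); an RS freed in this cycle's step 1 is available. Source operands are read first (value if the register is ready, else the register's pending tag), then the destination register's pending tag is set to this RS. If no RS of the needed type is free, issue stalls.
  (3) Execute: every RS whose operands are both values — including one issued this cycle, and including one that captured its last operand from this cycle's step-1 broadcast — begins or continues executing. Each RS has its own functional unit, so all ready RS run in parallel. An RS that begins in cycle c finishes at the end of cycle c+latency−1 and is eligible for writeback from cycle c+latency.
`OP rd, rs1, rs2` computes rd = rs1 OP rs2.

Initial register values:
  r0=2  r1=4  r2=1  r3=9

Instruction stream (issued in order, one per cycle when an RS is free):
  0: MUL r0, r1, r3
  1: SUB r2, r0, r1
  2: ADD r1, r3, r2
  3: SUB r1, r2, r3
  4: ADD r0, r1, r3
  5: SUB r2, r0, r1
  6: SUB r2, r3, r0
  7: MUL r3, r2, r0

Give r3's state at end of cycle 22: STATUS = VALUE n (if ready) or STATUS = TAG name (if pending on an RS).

cycle 1: issue MUL r0<-Mul1 // r0:Mul1,r1:4,r2:1,r3:9
cycle 2: issue SUB r2<-Add1 // r0:Mul1,r1:4,r2:Add1,r3:9
cycle 3: issue ADD r1<-Add2 // r0:Mul1,r1:Add2,r2:Add1,r3:9
cycle 4: stall // r0:Mul1,r1:Add2,r2:Add1,r3:9
cycle 5: stall // r0:Mul1,r1:Add2,r2:Add1,r3:9
cycle 6: CDB Mul1=36; stall // r0:36,r1:Add2,r2:Add1,r3:9
cycle 7: stall // r0:36,r1:Add2,r2:Add1,r3:9
cycle 8: stall // r0:36,r1:Add2,r2:Add1,r3:9
cycle 9: CDB Add1=32; issue SUB r1<-Add1 // r0:36,r1:Add1,r2:32,r3:9
cycle 10: stall // r0:36,r1:Add1,r2:32,r3:9
cycle 11: stall // r0:36,r1:Add1,r2:32,r3:9
cycle 12: CDB Add1=23; issue ADD r0<-Add1 // r0:Add1,r1:23,r2:32,r3:9
cycle 13: CDB Add2=41; issue SUB r2<-Add2 // r0:Add1,r1:23,r2:Add2,r3:9
cycle 14: stall // r0:Add1,r1:23,r2:Add2,r3:9
cycle 15: CDB Add1=32; issue SUB r2<-Add1 // r0:32,r1:23,r2:Add1,r3:9
cycle 16: issue MUL r3<-Mul1 // r0:32,r1:23,r2:Add1,r3:Mul1
cycle 17: - // r0:32,r1:23,r2:Add1,r3:Mul1
cycle 18: CDB Add1=-23 // r0:32,r1:23,r2:-23,r3:Mul1
cycle 19: CDB Add2=9 // r0:32,r1:23,r2:-23,r3:Mul1
cycle 20: - // r0:32,r1:23,r2:-23,r3:Mul1
cycle 21: - // r0:32,r1:23,r2:-23,r3:Mul1
cycle 22: - // r0:32,r1:23,r2:-23,r3:Mul1

STATUS = TAG Mul1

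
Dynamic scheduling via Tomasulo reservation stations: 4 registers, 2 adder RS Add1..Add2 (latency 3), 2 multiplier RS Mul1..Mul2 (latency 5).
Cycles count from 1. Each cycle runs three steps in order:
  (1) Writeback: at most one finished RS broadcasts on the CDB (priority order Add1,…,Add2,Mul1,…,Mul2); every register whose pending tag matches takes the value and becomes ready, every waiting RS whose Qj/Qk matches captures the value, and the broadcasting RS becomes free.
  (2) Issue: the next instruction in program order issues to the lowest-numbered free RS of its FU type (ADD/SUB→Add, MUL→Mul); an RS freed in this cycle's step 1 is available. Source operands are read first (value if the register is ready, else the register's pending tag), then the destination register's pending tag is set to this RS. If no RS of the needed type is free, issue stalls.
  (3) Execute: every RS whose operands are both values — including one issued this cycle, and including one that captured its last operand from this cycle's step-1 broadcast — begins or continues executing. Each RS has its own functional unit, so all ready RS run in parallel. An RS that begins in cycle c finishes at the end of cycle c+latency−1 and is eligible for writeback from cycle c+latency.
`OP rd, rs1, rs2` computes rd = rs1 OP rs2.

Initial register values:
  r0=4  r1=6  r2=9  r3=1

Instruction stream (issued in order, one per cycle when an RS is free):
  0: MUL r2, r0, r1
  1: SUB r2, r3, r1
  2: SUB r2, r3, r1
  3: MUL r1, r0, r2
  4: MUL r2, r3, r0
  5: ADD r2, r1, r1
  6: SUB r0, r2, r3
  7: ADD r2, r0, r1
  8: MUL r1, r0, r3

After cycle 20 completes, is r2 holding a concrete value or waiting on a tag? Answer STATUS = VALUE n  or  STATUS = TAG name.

c1: issue MUL r2<-Mul1 | r0:4,r1:6,r2:Mul1,r3:1
c2: issue SUB r2<-Add1 | r0:4,r1:6,r2:Add1,r3:1
c3: issue SUB r2<-Add2 | r0:4,r1:6,r2:Add2,r3:1
c4: issue MUL r1<-Mul2 | r0:4,r1:Mul2,r2:Add2,r3:1
c5: CDB Add1=-5; stall | r0:4,r1:Mul2,r2:Add2,r3:1
c6: CDB Add2=-5; stall | r0:4,r1:Mul2,r2:-5,r3:1
c7: CDB Mul1=24; issue MUL r2<-Mul1 | r0:4,r1:Mul2,r2:Mul1,r3:1
c8: issue ADD r2<-Add1 | r0:4,r1:Mul2,r2:Add1,r3:1
c9: issue SUB r0<-Add2 | r0:Add2,r1:Mul2,r2:Add1,r3:1
c10: stall | r0:Add2,r1:Mul2,r2:Add1,r3:1
c11: CDB Mul2=-20; stall | r0:Add2,r1:-20,r2:Add1,r3:1
c12: CDB Mul1=4; stall | r0:Add2,r1:-20,r2:Add1,r3:1
c13: stall | r0:Add2,r1:-20,r2:Add1,r3:1
c14: CDB Add1=-40; issue ADD r2<-Add1 | r0:Add2,r1:-20,r2:Add1,r3:1
c15: issue MUL r1<-Mul1 | r0:Add2,r1:Mul1,r2:Add1,r3:1
c16: - | r0:Add2,r1:Mul1,r2:Add1,r3:1
c17: CDB Add2=-41 | r0:-41,r1:Mul1,r2:Add1,r3:1
c18: - | r0:-41,r1:Mul1,r2:Add1,r3:1
c19: - | r0:-41,r1:Mul1,r2:Add1,r3:1
c20: CDB Add1=-61 | r0:-41,r1:Mul1,r2:-61,r3:1

STATUS = VALUE -61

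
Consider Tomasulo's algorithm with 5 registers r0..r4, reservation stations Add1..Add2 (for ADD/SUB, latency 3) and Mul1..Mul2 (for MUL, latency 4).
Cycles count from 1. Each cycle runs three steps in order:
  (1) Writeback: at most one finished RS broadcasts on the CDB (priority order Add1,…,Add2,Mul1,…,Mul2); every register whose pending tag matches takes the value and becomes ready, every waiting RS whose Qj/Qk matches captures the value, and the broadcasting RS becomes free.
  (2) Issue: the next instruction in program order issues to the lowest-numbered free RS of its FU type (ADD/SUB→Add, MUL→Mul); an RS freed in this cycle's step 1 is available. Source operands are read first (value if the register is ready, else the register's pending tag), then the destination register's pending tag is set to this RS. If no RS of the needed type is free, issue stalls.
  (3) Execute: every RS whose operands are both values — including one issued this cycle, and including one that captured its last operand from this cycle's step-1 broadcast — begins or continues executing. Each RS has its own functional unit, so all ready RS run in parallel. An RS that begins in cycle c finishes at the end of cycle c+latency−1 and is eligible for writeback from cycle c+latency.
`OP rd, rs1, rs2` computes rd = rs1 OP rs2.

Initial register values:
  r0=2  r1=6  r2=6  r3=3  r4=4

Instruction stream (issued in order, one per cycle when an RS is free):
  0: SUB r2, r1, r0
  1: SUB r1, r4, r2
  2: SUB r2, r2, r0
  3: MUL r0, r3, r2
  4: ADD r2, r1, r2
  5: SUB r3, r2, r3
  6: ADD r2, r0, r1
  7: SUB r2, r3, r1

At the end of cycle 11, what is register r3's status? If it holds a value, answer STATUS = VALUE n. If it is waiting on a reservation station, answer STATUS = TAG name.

  c1: issue SUB r2<-Add1  regs: r0:2,r1:6,r2:Add1,r3:3,r4:4
  c2: issue SUB r1<-Add2  regs: r0:2,r1:Add2,r2:Add1,r3:3,r4:4
  c3: stall  regs: r0:2,r1:Add2,r2:Add1,r3:3,r4:4
  c4: CDB Add1=4; issue SUB r2<-Add1  regs: r0:2,r1:Add2,r2:Add1,r3:3,r4:4
  c5: issue MUL r0<-Mul1  regs: r0:Mul1,r1:Add2,r2:Add1,r3:3,r4:4
  c6: stall  regs: r0:Mul1,r1:Add2,r2:Add1,r3:3,r4:4
  c7: CDB Add1=2; issue ADD r2<-Add1  regs: r0:Mul1,r1:Add2,r2:Add1,r3:3,r4:4
  c8: CDB Add2=0; issue SUB r3<-Add2  regs: r0:Mul1,r1:0,r2:Add1,r3:Add2,r4:4
  c9: stall  regs: r0:Mul1,r1:0,r2:Add1,r3:Add2,r4:4
  c10: stall  regs: r0:Mul1,r1:0,r2:Add1,r3:Add2,r4:4
  c11: CDB Add1=2; issue ADD r2<-Add1  regs: r0:Mul1,r1:0,r2:Add1,r3:Add2,r4:4

STATUS = TAG Add2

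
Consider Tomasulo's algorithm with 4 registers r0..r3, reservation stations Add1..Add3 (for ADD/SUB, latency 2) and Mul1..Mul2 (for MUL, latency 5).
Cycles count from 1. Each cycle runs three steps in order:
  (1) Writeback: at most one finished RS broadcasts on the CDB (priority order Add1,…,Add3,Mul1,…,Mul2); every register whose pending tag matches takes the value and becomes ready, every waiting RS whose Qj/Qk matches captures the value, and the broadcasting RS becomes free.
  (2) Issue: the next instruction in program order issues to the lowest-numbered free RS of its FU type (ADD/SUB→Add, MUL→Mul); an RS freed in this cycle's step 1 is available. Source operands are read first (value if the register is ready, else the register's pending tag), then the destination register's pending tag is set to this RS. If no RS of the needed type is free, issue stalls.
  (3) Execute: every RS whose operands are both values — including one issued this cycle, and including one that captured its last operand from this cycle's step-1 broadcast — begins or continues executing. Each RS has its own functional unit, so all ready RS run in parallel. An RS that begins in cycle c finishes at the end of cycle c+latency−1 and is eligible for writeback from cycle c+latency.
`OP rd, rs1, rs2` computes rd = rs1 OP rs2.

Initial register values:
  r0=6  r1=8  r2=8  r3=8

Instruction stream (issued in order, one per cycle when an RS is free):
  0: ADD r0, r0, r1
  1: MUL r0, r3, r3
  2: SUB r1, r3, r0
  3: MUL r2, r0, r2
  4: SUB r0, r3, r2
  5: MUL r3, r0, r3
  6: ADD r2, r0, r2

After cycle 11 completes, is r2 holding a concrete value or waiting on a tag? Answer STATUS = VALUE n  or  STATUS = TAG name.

STATUS = TAG Add3

c1: issue ADD r0<-Add1 | r0:Add1,r1:8,r2:8,r3:8
c2: issue MUL r0<-Mul1 | r0:Mul1,r1:8,r2:8,r3:8
c3: CDB Add1=14; issue SUB r1<-Add1 | r0:Mul1,r1:Add1,r2:8,r3:8
c4: issue MUL r2<-Mul2 | r0:Mul1,r1:Add1,r2:Mul2,r3:8
c5: issue SUB r0<-Add2 | r0:Add2,r1:Add1,r2:Mul2,r3:8
c6: stall | r0:Add2,r1:Add1,r2:Mul2,r3:8
c7: CDB Mul1=64; issue MUL r3<-Mul1 | r0:Add2,r1:Add1,r2:Mul2,r3:Mul1
c8: issue ADD r2<-Add3 | r0:Add2,r1:Add1,r2:Add3,r3:Mul1
c9: CDB Add1=-56 | r0:Add2,r1:-56,r2:Add3,r3:Mul1
c10: - | r0:Add2,r1:-56,r2:Add3,r3:Mul1
c11: - | r0:Add2,r1:-56,r2:Add3,r3:Mul1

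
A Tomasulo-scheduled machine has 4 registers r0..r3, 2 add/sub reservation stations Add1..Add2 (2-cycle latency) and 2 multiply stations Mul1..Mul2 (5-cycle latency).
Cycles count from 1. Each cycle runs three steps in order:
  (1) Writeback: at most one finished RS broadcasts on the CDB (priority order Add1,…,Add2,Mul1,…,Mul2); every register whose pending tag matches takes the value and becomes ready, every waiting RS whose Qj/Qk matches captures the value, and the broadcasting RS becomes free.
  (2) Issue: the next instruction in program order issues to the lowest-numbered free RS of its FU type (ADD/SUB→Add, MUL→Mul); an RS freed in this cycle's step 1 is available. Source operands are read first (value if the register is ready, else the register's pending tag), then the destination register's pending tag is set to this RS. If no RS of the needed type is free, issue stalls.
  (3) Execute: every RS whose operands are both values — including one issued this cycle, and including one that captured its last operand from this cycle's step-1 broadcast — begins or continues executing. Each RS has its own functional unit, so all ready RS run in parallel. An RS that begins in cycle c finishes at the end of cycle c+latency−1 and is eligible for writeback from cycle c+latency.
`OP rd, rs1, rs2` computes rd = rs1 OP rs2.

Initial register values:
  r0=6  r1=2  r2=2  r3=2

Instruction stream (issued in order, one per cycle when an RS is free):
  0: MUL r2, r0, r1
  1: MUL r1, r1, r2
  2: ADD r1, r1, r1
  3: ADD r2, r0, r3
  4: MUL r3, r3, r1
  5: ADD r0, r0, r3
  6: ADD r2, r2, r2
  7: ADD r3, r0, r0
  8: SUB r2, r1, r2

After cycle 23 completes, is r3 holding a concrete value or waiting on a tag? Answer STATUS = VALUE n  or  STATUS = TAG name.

c1: issue MUL r2<-Mul1 | r0:6,r1:2,r2:Mul1,r3:2
c2: issue MUL r1<-Mul2 | r0:6,r1:Mul2,r2:Mul1,r3:2
c3: issue ADD r1<-Add1 | r0:6,r1:Add1,r2:Mul1,r3:2
c4: issue ADD r2<-Add2 | r0:6,r1:Add1,r2:Add2,r3:2
c5: stall | r0:6,r1:Add1,r2:Add2,r3:2
c6: CDB Add2=8; stall | r0:6,r1:Add1,r2:8,r3:2
c7: CDB Mul1=12; issue MUL r3<-Mul1 | r0:6,r1:Add1,r2:8,r3:Mul1
c8: issue ADD r0<-Add2 | r0:Add2,r1:Add1,r2:8,r3:Mul1
c9: stall | r0:Add2,r1:Add1,r2:8,r3:Mul1
c10: stall | r0:Add2,r1:Add1,r2:8,r3:Mul1
c11: stall | r0:Add2,r1:Add1,r2:8,r3:Mul1
c12: CDB Mul2=24; stall | r0:Add2,r1:Add1,r2:8,r3:Mul1
c13: stall | r0:Add2,r1:Add1,r2:8,r3:Mul1
c14: CDB Add1=48; issue ADD r2<-Add1 | r0:Add2,r1:48,r2:Add1,r3:Mul1
c15: stall | r0:Add2,r1:48,r2:Add1,r3:Mul1
c16: CDB Add1=16; issue ADD r3<-Add1 | r0:Add2,r1:48,r2:16,r3:Add1
c17: stall | r0:Add2,r1:48,r2:16,r3:Add1
c18: stall | r0:Add2,r1:48,r2:16,r3:Add1
c19: CDB Mul1=96; stall | r0:Add2,r1:48,r2:16,r3:Add1
c20: stall | r0:Add2,r1:48,r2:16,r3:Add1
c21: CDB Add2=102; issue SUB r2<-Add2 | r0:102,r1:48,r2:Add2,r3:Add1
c22: - | r0:102,r1:48,r2:Add2,r3:Add1
c23: CDB Add1=204 | r0:102,r1:48,r2:Add2,r3:204

STATUS = VALUE 204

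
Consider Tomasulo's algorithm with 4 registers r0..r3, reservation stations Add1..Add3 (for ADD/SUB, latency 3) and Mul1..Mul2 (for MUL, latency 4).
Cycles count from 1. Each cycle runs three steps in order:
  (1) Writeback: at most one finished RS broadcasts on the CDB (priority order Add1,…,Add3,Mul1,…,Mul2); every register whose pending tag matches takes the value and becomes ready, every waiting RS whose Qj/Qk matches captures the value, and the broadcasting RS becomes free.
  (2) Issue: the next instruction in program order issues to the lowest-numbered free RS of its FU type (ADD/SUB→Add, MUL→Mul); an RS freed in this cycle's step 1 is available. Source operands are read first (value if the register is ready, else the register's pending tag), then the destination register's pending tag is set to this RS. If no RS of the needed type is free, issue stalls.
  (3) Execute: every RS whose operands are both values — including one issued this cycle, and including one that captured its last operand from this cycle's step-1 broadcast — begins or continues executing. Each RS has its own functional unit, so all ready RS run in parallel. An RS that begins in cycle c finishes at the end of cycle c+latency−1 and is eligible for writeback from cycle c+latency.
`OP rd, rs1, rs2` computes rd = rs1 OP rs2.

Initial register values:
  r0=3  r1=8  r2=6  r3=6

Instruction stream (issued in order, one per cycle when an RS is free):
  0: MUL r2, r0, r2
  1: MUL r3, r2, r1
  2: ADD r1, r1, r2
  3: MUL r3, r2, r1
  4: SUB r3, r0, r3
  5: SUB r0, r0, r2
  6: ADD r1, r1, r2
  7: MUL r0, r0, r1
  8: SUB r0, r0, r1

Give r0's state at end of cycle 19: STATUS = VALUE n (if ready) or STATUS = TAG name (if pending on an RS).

STATUS = VALUE -704

c1: issue MUL r2<-Mul1 | r0:3,r1:8,r2:Mul1,r3:6
c2: issue MUL r3<-Mul2 | r0:3,r1:8,r2:Mul1,r3:Mul2
c3: issue ADD r1<-Add1 | r0:3,r1:Add1,r2:Mul1,r3:Mul2
c4: stall | r0:3,r1:Add1,r2:Mul1,r3:Mul2
c5: CDB Mul1=18; issue MUL r3<-Mul1 | r0:3,r1:Add1,r2:18,r3:Mul1
c6: issue SUB r3<-Add2 | r0:3,r1:Add1,r2:18,r3:Add2
c7: issue SUB r0<-Add3 | r0:Add3,r1:Add1,r2:18,r3:Add2
c8: CDB Add1=26; issue ADD r1<-Add1 | r0:Add3,r1:Add1,r2:18,r3:Add2
c9: CDB Mul2=144; issue MUL r0<-Mul2 | r0:Mul2,r1:Add1,r2:18,r3:Add2
c10: CDB Add3=-15; issue SUB r0<-Add3 | r0:Add3,r1:Add1,r2:18,r3:Add2
c11: CDB Add1=44 | r0:Add3,r1:44,r2:18,r3:Add2
c12: CDB Mul1=468 | r0:Add3,r1:44,r2:18,r3:Add2
c13: - | r0:Add3,r1:44,r2:18,r3:Add2
c14: - | r0:Add3,r1:44,r2:18,r3:Add2
c15: CDB Add2=-465 | r0:Add3,r1:44,r2:18,r3:-465
c16: CDB Mul2=-660 | r0:Add3,r1:44,r2:18,r3:-465
c17: - | r0:Add3,r1:44,r2:18,r3:-465
c18: - | r0:Add3,r1:44,r2:18,r3:-465
c19: CDB Add3=-704 | r0:-704,r1:44,r2:18,r3:-465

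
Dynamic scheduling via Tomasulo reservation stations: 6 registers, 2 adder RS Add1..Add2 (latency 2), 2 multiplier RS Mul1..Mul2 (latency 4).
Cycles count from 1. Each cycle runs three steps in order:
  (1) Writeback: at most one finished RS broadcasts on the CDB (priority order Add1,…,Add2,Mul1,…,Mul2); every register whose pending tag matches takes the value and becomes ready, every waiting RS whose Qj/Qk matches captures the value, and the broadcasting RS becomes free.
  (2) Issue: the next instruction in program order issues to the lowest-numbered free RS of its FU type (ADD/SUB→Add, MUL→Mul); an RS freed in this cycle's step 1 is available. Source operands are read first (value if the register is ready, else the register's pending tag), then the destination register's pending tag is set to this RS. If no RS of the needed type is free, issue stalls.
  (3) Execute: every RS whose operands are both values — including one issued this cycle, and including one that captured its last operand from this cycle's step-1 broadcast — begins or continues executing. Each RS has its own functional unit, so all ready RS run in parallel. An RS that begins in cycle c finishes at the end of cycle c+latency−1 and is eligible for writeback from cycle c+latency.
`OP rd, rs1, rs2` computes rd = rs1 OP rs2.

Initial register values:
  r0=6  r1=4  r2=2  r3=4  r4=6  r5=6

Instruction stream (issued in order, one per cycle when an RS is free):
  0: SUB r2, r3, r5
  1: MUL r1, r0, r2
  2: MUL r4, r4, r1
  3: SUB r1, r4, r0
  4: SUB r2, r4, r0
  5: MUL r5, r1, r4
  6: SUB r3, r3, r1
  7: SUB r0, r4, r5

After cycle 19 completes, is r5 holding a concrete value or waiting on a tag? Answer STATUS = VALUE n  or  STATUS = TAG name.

STATUS = VALUE 5616

cycle 1: issue SUB r2<-Add1 // r0:6,r1:4,r2:Add1,r3:4,r4:6,r5:6
cycle 2: issue MUL r1<-Mul1 // r0:6,r1:Mul1,r2:Add1,r3:4,r4:6,r5:6
cycle 3: CDB Add1=-2; issue MUL r4<-Mul2 // r0:6,r1:Mul1,r2:-2,r3:4,r4:Mul2,r5:6
cycle 4: issue SUB r1<-Add1 // r0:6,r1:Add1,r2:-2,r3:4,r4:Mul2,r5:6
cycle 5: issue SUB r2<-Add2 // r0:6,r1:Add1,r2:Add2,r3:4,r4:Mul2,r5:6
cycle 6: stall // r0:6,r1:Add1,r2:Add2,r3:4,r4:Mul2,r5:6
cycle 7: CDB Mul1=-12; issue MUL r5<-Mul1 // r0:6,r1:Add1,r2:Add2,r3:4,r4:Mul2,r5:Mul1
cycle 8: stall // r0:6,r1:Add1,r2:Add2,r3:4,r4:Mul2,r5:Mul1
cycle 9: stall // r0:6,r1:Add1,r2:Add2,r3:4,r4:Mul2,r5:Mul1
cycle 10: stall // r0:6,r1:Add1,r2:Add2,r3:4,r4:Mul2,r5:Mul1
cycle 11: CDB Mul2=-72; stall // r0:6,r1:Add1,r2:Add2,r3:4,r4:-72,r5:Mul1
cycle 12: stall // r0:6,r1:Add1,r2:Add2,r3:4,r4:-72,r5:Mul1
cycle 13: CDB Add1=-78; issue SUB r3<-Add1 // r0:6,r1:-78,r2:Add2,r3:Add1,r4:-72,r5:Mul1
cycle 14: CDB Add2=-78; issue SUB r0<-Add2 // r0:Add2,r1:-78,r2:-78,r3:Add1,r4:-72,r5:Mul1
cycle 15: CDB Add1=82 // r0:Add2,r1:-78,r2:-78,r3:82,r4:-72,r5:Mul1
cycle 16: - // r0:Add2,r1:-78,r2:-78,r3:82,r4:-72,r5:Mul1
cycle 17: CDB Mul1=5616 // r0:Add2,r1:-78,r2:-78,r3:82,r4:-72,r5:5616
cycle 18: - // r0:Add2,r1:-78,r2:-78,r3:82,r4:-72,r5:5616
cycle 19: CDB Add2=-5688 // r0:-5688,r1:-78,r2:-78,r3:82,r4:-72,r5:5616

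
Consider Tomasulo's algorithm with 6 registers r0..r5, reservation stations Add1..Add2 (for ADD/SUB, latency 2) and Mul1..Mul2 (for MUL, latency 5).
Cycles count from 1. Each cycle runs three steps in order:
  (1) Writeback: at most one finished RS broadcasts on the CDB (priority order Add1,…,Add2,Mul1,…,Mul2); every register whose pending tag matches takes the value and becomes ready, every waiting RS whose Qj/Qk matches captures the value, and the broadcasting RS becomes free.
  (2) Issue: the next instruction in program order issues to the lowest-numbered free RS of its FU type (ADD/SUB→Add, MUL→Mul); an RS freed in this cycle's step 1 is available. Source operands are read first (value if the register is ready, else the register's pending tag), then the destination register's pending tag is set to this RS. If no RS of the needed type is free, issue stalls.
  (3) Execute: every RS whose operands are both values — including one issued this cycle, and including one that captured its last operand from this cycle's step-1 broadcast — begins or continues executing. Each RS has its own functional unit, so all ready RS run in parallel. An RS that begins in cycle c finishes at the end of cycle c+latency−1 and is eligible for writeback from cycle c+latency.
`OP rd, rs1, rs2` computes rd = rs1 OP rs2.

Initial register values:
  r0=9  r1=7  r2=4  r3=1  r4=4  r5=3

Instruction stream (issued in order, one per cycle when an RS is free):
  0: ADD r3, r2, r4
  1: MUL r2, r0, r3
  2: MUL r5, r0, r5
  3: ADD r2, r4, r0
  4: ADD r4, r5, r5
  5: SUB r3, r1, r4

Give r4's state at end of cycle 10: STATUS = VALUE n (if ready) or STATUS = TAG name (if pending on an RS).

  c1: issue ADD r3<-Add1  regs: r0:9,r1:7,r2:4,r3:Add1,r4:4,r5:3
  c2: issue MUL r2<-Mul1  regs: r0:9,r1:7,r2:Mul1,r3:Add1,r4:4,r5:3
  c3: CDB Add1=8; issue MUL r5<-Mul2  regs: r0:9,r1:7,r2:Mul1,r3:8,r4:4,r5:Mul2
  c4: issue ADD r2<-Add1  regs: r0:9,r1:7,r2:Add1,r3:8,r4:4,r5:Mul2
  c5: issue ADD r4<-Add2  regs: r0:9,r1:7,r2:Add1,r3:8,r4:Add2,r5:Mul2
  c6: CDB Add1=13; issue SUB r3<-Add1  regs: r0:9,r1:7,r2:13,r3:Add1,r4:Add2,r5:Mul2
  c7: -  regs: r0:9,r1:7,r2:13,r3:Add1,r4:Add2,r5:Mul2
  c8: CDB Mul1=72  regs: r0:9,r1:7,r2:13,r3:Add1,r4:Add2,r5:Mul2
  c9: CDB Mul2=27  regs: r0:9,r1:7,r2:13,r3:Add1,r4:Add2,r5:27
  c10: -  regs: r0:9,r1:7,r2:13,r3:Add1,r4:Add2,r5:27

STATUS = TAG Add2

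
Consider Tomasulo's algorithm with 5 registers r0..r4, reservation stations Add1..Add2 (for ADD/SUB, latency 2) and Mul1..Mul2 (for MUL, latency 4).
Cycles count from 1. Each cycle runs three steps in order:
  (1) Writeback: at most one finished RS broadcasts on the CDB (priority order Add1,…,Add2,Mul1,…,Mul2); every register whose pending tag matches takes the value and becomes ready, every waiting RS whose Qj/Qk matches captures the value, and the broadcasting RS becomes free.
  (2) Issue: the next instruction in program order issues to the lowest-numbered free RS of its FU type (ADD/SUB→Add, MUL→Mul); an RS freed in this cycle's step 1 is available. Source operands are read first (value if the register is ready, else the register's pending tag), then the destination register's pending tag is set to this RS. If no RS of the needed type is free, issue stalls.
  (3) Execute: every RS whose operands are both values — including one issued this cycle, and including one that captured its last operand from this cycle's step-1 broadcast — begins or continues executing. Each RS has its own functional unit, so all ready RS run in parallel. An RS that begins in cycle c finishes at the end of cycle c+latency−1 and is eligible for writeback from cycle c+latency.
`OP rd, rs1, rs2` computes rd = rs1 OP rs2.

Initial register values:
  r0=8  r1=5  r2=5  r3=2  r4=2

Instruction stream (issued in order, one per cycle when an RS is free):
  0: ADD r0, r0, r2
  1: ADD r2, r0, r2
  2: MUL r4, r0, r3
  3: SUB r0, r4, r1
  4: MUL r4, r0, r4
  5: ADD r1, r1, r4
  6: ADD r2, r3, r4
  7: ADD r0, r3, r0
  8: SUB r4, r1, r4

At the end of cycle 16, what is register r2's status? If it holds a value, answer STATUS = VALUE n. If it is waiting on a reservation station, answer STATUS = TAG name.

cycle 1: issue ADD r0<-Add1 // r0:Add1,r1:5,r2:5,r3:2,r4:2
cycle 2: issue ADD r2<-Add2 // r0:Add1,r1:5,r2:Add2,r3:2,r4:2
cycle 3: CDB Add1=13; issue MUL r4<-Mul1 // r0:13,r1:5,r2:Add2,r3:2,r4:Mul1
cycle 4: issue SUB r0<-Add1 // r0:Add1,r1:5,r2:Add2,r3:2,r4:Mul1
cycle 5: CDB Add2=18; issue MUL r4<-Mul2 // r0:Add1,r1:5,r2:18,r3:2,r4:Mul2
cycle 6: issue ADD r1<-Add2 // r0:Add1,r1:Add2,r2:18,r3:2,r4:Mul2
cycle 7: CDB Mul1=26; stall // r0:Add1,r1:Add2,r2:18,r3:2,r4:Mul2
cycle 8: stall // r0:Add1,r1:Add2,r2:18,r3:2,r4:Mul2
cycle 9: CDB Add1=21; issue ADD r2<-Add1 // r0:21,r1:Add2,r2:Add1,r3:2,r4:Mul2
cycle 10: stall // r0:21,r1:Add2,r2:Add1,r3:2,r4:Mul2
cycle 11: stall // r0:21,r1:Add2,r2:Add1,r3:2,r4:Mul2
cycle 12: stall // r0:21,r1:Add2,r2:Add1,r3:2,r4:Mul2
cycle 13: CDB Mul2=546; stall // r0:21,r1:Add2,r2:Add1,r3:2,r4:546
cycle 14: stall // r0:21,r1:Add2,r2:Add1,r3:2,r4:546
cycle 15: CDB Add1=548; issue ADD r0<-Add1 // r0:Add1,r1:Add2,r2:548,r3:2,r4:546
cycle 16: CDB Add2=551; issue SUB r4<-Add2 // r0:Add1,r1:551,r2:548,r3:2,r4:Add2

STATUS = VALUE 548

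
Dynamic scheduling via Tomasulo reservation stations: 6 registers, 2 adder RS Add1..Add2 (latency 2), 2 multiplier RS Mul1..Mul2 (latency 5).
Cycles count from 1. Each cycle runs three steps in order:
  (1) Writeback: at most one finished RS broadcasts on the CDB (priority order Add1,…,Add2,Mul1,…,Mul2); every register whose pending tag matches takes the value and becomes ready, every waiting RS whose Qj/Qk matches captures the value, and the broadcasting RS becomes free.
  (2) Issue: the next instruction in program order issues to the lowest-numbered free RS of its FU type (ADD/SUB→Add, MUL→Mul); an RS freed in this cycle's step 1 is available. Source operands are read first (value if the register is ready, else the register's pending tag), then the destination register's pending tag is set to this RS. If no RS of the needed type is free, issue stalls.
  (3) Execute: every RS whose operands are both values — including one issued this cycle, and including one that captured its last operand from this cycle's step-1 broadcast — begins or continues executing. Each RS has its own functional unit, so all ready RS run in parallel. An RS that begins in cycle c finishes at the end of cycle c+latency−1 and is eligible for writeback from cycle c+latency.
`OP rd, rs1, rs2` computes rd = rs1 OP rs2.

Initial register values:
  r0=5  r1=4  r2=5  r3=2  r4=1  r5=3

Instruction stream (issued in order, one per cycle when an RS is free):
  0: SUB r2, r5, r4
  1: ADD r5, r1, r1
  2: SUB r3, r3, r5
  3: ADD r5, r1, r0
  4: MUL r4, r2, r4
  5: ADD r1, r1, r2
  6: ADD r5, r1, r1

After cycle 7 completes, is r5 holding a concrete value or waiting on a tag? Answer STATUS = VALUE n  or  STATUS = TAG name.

STATUS = TAG Add2

  c1: issue SUB r2<-Add1  regs: r0:5,r1:4,r2:Add1,r3:2,r4:1,r5:3
  c2: issue ADD r5<-Add2  regs: r0:5,r1:4,r2:Add1,r3:2,r4:1,r5:Add2
  c3: CDB Add1=2; issue SUB r3<-Add1  regs: r0:5,r1:4,r2:2,r3:Add1,r4:1,r5:Add2
  c4: CDB Add2=8; issue ADD r5<-Add2  regs: r0:5,r1:4,r2:2,r3:Add1,r4:1,r5:Add2
  c5: issue MUL r4<-Mul1  regs: r0:5,r1:4,r2:2,r3:Add1,r4:Mul1,r5:Add2
  c6: CDB Add1=-6; issue ADD r1<-Add1  regs: r0:5,r1:Add1,r2:2,r3:-6,r4:Mul1,r5:Add2
  c7: CDB Add2=9; issue ADD r5<-Add2  regs: r0:5,r1:Add1,r2:2,r3:-6,r4:Mul1,r5:Add2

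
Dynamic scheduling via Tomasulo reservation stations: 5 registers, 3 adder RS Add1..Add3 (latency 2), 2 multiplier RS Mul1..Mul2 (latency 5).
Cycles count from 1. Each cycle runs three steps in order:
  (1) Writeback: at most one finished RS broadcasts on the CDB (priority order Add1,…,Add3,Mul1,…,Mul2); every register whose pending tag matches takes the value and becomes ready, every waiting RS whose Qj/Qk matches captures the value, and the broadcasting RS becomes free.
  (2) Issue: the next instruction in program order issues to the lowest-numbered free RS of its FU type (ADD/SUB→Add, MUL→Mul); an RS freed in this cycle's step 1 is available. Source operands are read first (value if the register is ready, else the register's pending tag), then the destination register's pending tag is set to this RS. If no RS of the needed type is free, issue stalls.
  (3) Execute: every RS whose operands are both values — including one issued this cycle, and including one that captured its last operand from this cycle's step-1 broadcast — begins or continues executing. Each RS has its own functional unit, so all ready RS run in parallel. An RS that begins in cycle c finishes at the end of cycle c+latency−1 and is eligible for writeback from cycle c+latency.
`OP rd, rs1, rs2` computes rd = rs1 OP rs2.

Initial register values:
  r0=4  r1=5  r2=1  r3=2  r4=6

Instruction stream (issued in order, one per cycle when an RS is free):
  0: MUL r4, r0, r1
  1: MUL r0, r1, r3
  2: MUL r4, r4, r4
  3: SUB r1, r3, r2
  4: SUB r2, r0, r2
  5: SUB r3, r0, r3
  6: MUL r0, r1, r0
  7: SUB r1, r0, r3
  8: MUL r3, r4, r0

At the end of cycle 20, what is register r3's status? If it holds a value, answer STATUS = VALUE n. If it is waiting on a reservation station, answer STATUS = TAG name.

cycle 1: issue MUL r4<-Mul1 // r0:4,r1:5,r2:1,r3:2,r4:Mul1
cycle 2: issue MUL r0<-Mul2 // r0:Mul2,r1:5,r2:1,r3:2,r4:Mul1
cycle 3: stall // r0:Mul2,r1:5,r2:1,r3:2,r4:Mul1
cycle 4: stall // r0:Mul2,r1:5,r2:1,r3:2,r4:Mul1
cycle 5: stall // r0:Mul2,r1:5,r2:1,r3:2,r4:Mul1
cycle 6: CDB Mul1=20; issue MUL r4<-Mul1 // r0:Mul2,r1:5,r2:1,r3:2,r4:Mul1
cycle 7: CDB Mul2=10; issue SUB r1<-Add1 // r0:10,r1:Add1,r2:1,r3:2,r4:Mul1
cycle 8: issue SUB r2<-Add2 // r0:10,r1:Add1,r2:Add2,r3:2,r4:Mul1
cycle 9: CDB Add1=1; issue SUB r3<-Add1 // r0:10,r1:1,r2:Add2,r3:Add1,r4:Mul1
cycle 10: CDB Add2=9; issue MUL r0<-Mul2 // r0:Mul2,r1:1,r2:9,r3:Add1,r4:Mul1
cycle 11: CDB Add1=8; issue SUB r1<-Add1 // r0:Mul2,r1:Add1,r2:9,r3:8,r4:Mul1
cycle 12: CDB Mul1=400; issue MUL r3<-Mul1 // r0:Mul2,r1:Add1,r2:9,r3:Mul1,r4:400
cycle 13: - // r0:Mul2,r1:Add1,r2:9,r3:Mul1,r4:400
cycle 14: - // r0:Mul2,r1:Add1,r2:9,r3:Mul1,r4:400
cycle 15: CDB Mul2=10 // r0:10,r1:Add1,r2:9,r3:Mul1,r4:400
cycle 16: - // r0:10,r1:Add1,r2:9,r3:Mul1,r4:400
cycle 17: CDB Add1=2 // r0:10,r1:2,r2:9,r3:Mul1,r4:400
cycle 18: - // r0:10,r1:2,r2:9,r3:Mul1,r4:400
cycle 19: - // r0:10,r1:2,r2:9,r3:Mul1,r4:400
cycle 20: CDB Mul1=4000 // r0:10,r1:2,r2:9,r3:4000,r4:400

STATUS = VALUE 4000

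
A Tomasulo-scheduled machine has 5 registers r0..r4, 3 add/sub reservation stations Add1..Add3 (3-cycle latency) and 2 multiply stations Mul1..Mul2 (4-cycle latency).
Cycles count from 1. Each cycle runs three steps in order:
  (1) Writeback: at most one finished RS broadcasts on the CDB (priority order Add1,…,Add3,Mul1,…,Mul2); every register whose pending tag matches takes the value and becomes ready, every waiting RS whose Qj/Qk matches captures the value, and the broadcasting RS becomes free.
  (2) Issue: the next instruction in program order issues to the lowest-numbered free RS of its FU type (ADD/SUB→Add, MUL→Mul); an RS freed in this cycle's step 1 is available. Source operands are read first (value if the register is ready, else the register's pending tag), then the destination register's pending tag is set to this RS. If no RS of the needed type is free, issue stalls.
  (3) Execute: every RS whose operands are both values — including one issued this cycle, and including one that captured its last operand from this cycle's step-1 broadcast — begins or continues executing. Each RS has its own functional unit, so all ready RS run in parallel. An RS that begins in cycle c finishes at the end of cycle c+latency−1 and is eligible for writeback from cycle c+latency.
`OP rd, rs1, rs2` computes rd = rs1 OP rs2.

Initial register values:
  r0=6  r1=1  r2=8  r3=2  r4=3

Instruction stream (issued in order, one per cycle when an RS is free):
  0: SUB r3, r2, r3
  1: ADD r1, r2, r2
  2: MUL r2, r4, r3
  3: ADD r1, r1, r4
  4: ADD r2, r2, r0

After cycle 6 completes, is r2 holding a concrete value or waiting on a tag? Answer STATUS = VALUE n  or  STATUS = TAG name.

cycle 1: issue SUB r3<-Add1 // r0:6,r1:1,r2:8,r3:Add1,r4:3
cycle 2: issue ADD r1<-Add2 // r0:6,r1:Add2,r2:8,r3:Add1,r4:3
cycle 3: issue MUL r2<-Mul1 // r0:6,r1:Add2,r2:Mul1,r3:Add1,r4:3
cycle 4: CDB Add1=6; issue ADD r1<-Add1 // r0:6,r1:Add1,r2:Mul1,r3:6,r4:3
cycle 5: CDB Add2=16; issue ADD r2<-Add2 // r0:6,r1:Add1,r2:Add2,r3:6,r4:3
cycle 6: - // r0:6,r1:Add1,r2:Add2,r3:6,r4:3

STATUS = TAG Add2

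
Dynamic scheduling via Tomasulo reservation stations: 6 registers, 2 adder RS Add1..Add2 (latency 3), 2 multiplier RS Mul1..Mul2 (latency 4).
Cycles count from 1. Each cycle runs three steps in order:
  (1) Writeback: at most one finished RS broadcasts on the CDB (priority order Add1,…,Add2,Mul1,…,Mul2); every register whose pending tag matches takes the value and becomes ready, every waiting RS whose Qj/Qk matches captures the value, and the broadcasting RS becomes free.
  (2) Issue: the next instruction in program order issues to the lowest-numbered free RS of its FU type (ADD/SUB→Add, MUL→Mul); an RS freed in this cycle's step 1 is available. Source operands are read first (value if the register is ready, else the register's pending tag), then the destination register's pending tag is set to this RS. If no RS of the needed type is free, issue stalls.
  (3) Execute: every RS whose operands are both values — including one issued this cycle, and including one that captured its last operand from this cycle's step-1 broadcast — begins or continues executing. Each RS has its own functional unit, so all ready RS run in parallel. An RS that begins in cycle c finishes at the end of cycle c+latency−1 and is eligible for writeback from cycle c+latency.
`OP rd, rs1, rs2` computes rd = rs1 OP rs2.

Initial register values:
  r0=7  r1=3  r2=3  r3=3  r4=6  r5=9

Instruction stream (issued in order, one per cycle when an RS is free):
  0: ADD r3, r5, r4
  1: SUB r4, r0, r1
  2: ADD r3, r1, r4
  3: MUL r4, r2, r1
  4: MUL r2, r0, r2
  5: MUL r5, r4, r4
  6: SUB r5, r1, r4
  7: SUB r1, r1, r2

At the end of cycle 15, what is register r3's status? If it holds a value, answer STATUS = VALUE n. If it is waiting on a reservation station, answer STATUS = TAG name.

STATUS = VALUE 7

c1: issue ADD r3<-Add1 | r0:7,r1:3,r2:3,r3:Add1,r4:6,r5:9
c2: issue SUB r4<-Add2 | r0:7,r1:3,r2:3,r3:Add1,r4:Add2,r5:9
c3: stall | r0:7,r1:3,r2:3,r3:Add1,r4:Add2,r5:9
c4: CDB Add1=15; issue ADD r3<-Add1 | r0:7,r1:3,r2:3,r3:Add1,r4:Add2,r5:9
c5: CDB Add2=4; issue MUL r4<-Mul1 | r0:7,r1:3,r2:3,r3:Add1,r4:Mul1,r5:9
c6: issue MUL r2<-Mul2 | r0:7,r1:3,r2:Mul2,r3:Add1,r4:Mul1,r5:9
c7: stall | r0:7,r1:3,r2:Mul2,r3:Add1,r4:Mul1,r5:9
c8: CDB Add1=7; stall | r0:7,r1:3,r2:Mul2,r3:7,r4:Mul1,r5:9
c9: CDB Mul1=9; issue MUL r5<-Mul1 | r0:7,r1:3,r2:Mul2,r3:7,r4:9,r5:Mul1
c10: CDB Mul2=21; issue SUB r5<-Add1 | r0:7,r1:3,r2:21,r3:7,r4:9,r5:Add1
c11: issue SUB r1<-Add2 | r0:7,r1:Add2,r2:21,r3:7,r4:9,r5:Add1
c12: - | r0:7,r1:Add2,r2:21,r3:7,r4:9,r5:Add1
c13: CDB Add1=-6 | r0:7,r1:Add2,r2:21,r3:7,r4:9,r5:-6
c14: CDB Add2=-18 | r0:7,r1:-18,r2:21,r3:7,r4:9,r5:-6
c15: CDB Mul1=81 | r0:7,r1:-18,r2:21,r3:7,r4:9,r5:-6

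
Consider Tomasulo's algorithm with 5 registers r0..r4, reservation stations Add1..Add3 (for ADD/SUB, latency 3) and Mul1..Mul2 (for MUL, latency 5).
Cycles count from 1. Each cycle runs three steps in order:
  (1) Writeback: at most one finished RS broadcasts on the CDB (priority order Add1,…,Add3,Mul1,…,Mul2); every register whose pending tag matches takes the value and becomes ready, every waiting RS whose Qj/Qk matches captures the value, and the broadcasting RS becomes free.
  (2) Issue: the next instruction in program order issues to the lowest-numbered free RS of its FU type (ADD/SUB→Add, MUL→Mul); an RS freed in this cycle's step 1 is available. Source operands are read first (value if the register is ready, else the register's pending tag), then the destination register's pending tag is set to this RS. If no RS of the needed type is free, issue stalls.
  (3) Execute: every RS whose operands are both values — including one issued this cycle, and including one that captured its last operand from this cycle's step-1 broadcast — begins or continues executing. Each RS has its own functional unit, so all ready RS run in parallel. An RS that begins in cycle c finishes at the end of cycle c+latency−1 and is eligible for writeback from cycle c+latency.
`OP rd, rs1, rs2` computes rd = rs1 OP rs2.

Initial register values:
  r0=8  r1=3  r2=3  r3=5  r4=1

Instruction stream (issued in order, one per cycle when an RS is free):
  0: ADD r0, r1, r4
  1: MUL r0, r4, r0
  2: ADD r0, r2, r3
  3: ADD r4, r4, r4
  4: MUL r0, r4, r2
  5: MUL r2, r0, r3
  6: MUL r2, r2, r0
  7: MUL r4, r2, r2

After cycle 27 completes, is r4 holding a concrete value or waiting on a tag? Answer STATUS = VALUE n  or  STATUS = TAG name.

STATUS = VALUE 32400

c1: issue ADD r0<-Add1 | r0:Add1,r1:3,r2:3,r3:5,r4:1
c2: issue MUL r0<-Mul1 | r0:Mul1,r1:3,r2:3,r3:5,r4:1
c3: issue ADD r0<-Add2 | r0:Add2,r1:3,r2:3,r3:5,r4:1
c4: CDB Add1=4; issue ADD r4<-Add1 | r0:Add2,r1:3,r2:3,r3:5,r4:Add1
c5: issue MUL r0<-Mul2 | r0:Mul2,r1:3,r2:3,r3:5,r4:Add1
c6: CDB Add2=8; stall | r0:Mul2,r1:3,r2:3,r3:5,r4:Add1
c7: CDB Add1=2; stall | r0:Mul2,r1:3,r2:3,r3:5,r4:2
c8: stall | r0:Mul2,r1:3,r2:3,r3:5,r4:2
c9: CDB Mul1=4; issue MUL r2<-Mul1 | r0:Mul2,r1:3,r2:Mul1,r3:5,r4:2
c10: stall | r0:Mul2,r1:3,r2:Mul1,r3:5,r4:2
c11: stall | r0:Mul2,r1:3,r2:Mul1,r3:5,r4:2
c12: CDB Mul2=6; issue MUL r2<-Mul2 | r0:6,r1:3,r2:Mul2,r3:5,r4:2
c13: stall | r0:6,r1:3,r2:Mul2,r3:5,r4:2
c14: stall | r0:6,r1:3,r2:Mul2,r3:5,r4:2
c15: stall | r0:6,r1:3,r2:Mul2,r3:5,r4:2
c16: stall | r0:6,r1:3,r2:Mul2,r3:5,r4:2
c17: CDB Mul1=30; issue MUL r4<-Mul1 | r0:6,r1:3,r2:Mul2,r3:5,r4:Mul1
c18: - | r0:6,r1:3,r2:Mul2,r3:5,r4:Mul1
c19: - | r0:6,r1:3,r2:Mul2,r3:5,r4:Mul1
c20: - | r0:6,r1:3,r2:Mul2,r3:5,r4:Mul1
c21: - | r0:6,r1:3,r2:Mul2,r3:5,r4:Mul1
c22: CDB Mul2=180 | r0:6,r1:3,r2:180,r3:5,r4:Mul1
c23: - | r0:6,r1:3,r2:180,r3:5,r4:Mul1
c24: - | r0:6,r1:3,r2:180,r3:5,r4:Mul1
c25: - | r0:6,r1:3,r2:180,r3:5,r4:Mul1
c26: - | r0:6,r1:3,r2:180,r3:5,r4:Mul1
c27: CDB Mul1=32400 | r0:6,r1:3,r2:180,r3:5,r4:32400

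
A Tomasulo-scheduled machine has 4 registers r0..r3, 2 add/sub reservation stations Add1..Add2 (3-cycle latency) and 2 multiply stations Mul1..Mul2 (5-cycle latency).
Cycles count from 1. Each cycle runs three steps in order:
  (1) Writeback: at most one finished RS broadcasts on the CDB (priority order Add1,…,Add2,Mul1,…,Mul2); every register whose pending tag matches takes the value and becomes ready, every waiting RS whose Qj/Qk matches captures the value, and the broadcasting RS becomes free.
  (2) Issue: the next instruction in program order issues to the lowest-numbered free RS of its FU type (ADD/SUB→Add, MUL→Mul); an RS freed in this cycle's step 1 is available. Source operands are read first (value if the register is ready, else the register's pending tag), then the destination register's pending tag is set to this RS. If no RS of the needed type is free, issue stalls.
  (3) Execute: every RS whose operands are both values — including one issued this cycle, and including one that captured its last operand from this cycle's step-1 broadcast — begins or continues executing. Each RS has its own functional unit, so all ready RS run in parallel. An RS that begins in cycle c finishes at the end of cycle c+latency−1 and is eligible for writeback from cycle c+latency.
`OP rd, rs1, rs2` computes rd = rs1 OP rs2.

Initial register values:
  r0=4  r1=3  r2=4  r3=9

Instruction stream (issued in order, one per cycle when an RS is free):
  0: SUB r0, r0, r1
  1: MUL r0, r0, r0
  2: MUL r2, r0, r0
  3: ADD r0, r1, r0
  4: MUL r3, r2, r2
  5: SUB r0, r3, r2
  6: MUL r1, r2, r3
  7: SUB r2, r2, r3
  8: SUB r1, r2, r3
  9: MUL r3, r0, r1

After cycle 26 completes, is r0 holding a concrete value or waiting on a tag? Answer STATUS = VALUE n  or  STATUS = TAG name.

STATUS = VALUE 0

cycle 1: issue SUB r0<-Add1 // r0:Add1,r1:3,r2:4,r3:9
cycle 2: issue MUL r0<-Mul1 // r0:Mul1,r1:3,r2:4,r3:9
cycle 3: issue MUL r2<-Mul2 // r0:Mul1,r1:3,r2:Mul2,r3:9
cycle 4: CDB Add1=1; issue ADD r0<-Add1 // r0:Add1,r1:3,r2:Mul2,r3:9
cycle 5: stall // r0:Add1,r1:3,r2:Mul2,r3:9
cycle 6: stall // r0:Add1,r1:3,r2:Mul2,r3:9
cycle 7: stall // r0:Add1,r1:3,r2:Mul2,r3:9
cycle 8: stall // r0:Add1,r1:3,r2:Mul2,r3:9
cycle 9: CDB Mul1=1; issue MUL r3<-Mul1 // r0:Add1,r1:3,r2:Mul2,r3:Mul1
cycle 10: issue SUB r0<-Add2 // r0:Add2,r1:3,r2:Mul2,r3:Mul1
cycle 11: stall // r0:Add2,r1:3,r2:Mul2,r3:Mul1
cycle 12: CDB Add1=4; stall // r0:Add2,r1:3,r2:Mul2,r3:Mul1
cycle 13: stall // r0:Add2,r1:3,r2:Mul2,r3:Mul1
cycle 14: CDB Mul2=1; issue MUL r1<-Mul2 // r0:Add2,r1:Mul2,r2:1,r3:Mul1
cycle 15: issue SUB r2<-Add1 // r0:Add2,r1:Mul2,r2:Add1,r3:Mul1
cycle 16: stall // r0:Add2,r1:Mul2,r2:Add1,r3:Mul1
cycle 17: stall // r0:Add2,r1:Mul2,r2:Add1,r3:Mul1
cycle 18: stall // r0:Add2,r1:Mul2,r2:Add1,r3:Mul1
cycle 19: CDB Mul1=1; stall // r0:Add2,r1:Mul2,r2:Add1,r3:1
cycle 20: stall // r0:Add2,r1:Mul2,r2:Add1,r3:1
cycle 21: stall // r0:Add2,r1:Mul2,r2:Add1,r3:1
cycle 22: CDB Add1=0; issue SUB r1<-Add1 // r0:Add2,r1:Add1,r2:0,r3:1
cycle 23: CDB Add2=0; issue MUL r3<-Mul1 // r0:0,r1:Add1,r2:0,r3:Mul1
cycle 24: CDB Mul2=1 // r0:0,r1:Add1,r2:0,r3:Mul1
cycle 25: CDB Add1=-1 // r0:0,r1:-1,r2:0,r3:Mul1
cycle 26: - // r0:0,r1:-1,r2:0,r3:Mul1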